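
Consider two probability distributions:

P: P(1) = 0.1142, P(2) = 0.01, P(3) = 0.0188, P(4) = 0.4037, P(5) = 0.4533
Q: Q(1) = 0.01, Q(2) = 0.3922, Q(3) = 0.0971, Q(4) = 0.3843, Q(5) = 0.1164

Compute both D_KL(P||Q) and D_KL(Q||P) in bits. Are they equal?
D_KL(P||Q) = 1.2215 bits, D_KL(Q||P) = 2.0154 bits. No, they are not equal.

D_KL(P||Q) = Σ P(x) log₂(P(x)/Q(x))

Computing term by term:
  P(1)·log₂(P(1)/Q(1)) = 0.1142·log₂(0.1142/0.01) = 0.40124
  P(2)·log₂(P(2)/Q(2)) = 0.01·log₂(0.01/0.3922) = -0.05294
  P(3)·log₂(P(3)/Q(3)) = 0.0188·log₂(0.0188/0.0971) = -0.04453
  P(4)·log₂(P(4)/Q(4)) = 0.4037·log₂(0.4037/0.3843) = 0.02868
  P(5)·log₂(P(5)/Q(5)) = 0.4533·log₂(0.4533/0.1164) = 0.88909

D_KL(P||Q) = 0.40124 - 0.05294 - 0.04453 + 0.02868 + 0.88909 = 1.22154 ≈ 1.2215 bits

D_KL(Q||P) = Σ Q(x) log₂(Q(x)/P(x))

Computing term by term:
  Q(1)·log₂(Q(1)/P(1)) = 0.01·log₂(0.01/0.1142) = -0.03513
  Q(2)·log₂(Q(2)/P(2)) = 0.3922·log₂(0.3922/0.01) = 2.07612
  Q(3)·log₂(Q(3)/P(3)) = 0.0971·log₂(0.0971/0.0188) = 0.23000
  Q(4)·log₂(Q(4)/P(4)) = 0.3843·log₂(0.3843/0.4037) = -0.02730
  Q(5)·log₂(Q(5)/P(5)) = 0.1164·log₂(0.1164/0.4533) = -0.22830

D_KL(Q||P) = -0.03513 + 2.07612 + 0.23000 - 0.02730 - 0.22830 = 2.01539 ≈ 2.0154 bits

These are NOT equal (difference: 0.7939 bits). KL divergence is asymmetric: D_KL(P||Q) ≠ D_KL(Q||P) in general.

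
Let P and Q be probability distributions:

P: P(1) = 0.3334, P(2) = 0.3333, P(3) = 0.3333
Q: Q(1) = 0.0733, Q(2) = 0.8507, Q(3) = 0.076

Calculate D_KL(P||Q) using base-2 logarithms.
0.9889 bits

D_KL(P||Q) = Σ P(x) log₂(P(x)/Q(x))

Computing term by term:
  P(1)·log₂(P(1)/Q(1)) = 0.3334·log₂(0.3334/0.0733) = 0.72860
  P(2)·log₂(P(2)/Q(2)) = 0.3333·log₂(0.3333/0.8507) = -0.45056
  P(3)·log₂(P(3)/Q(3)) = 0.3333·log₂(0.3333/0.076) = 0.71085

D_KL(P||Q) = 0.72860 - 0.45056 + 0.71085 = 0.98889 ≈ 0.9889 bits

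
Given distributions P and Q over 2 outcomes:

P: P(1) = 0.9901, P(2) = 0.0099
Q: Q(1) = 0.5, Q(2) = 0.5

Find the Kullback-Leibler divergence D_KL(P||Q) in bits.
0.9199 bits

D_KL(P||Q) = Σ P(x) log₂(P(x)/Q(x))

Computing term by term:
  P(1)·log₂(P(1)/Q(1)) = 0.9901·log₂(0.9901/0.5) = 0.97589
  P(2)·log₂(P(2)/Q(2)) = 0.0099·log₂(0.0099/0.5) = -0.05602

D_KL(P||Q) = 0.97589 - 0.05602 = 0.91987 ≈ 0.9199 bits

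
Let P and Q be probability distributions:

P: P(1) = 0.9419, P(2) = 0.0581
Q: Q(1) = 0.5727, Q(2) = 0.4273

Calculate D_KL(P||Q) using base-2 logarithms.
0.5088 bits

D_KL(P||Q) = Σ P(x) log₂(P(x)/Q(x))

Computing term by term:
  P(1)·log₂(P(1)/Q(1)) = 0.9419·log₂(0.9419/0.5727) = 0.67609
  P(2)·log₂(P(2)/Q(2)) = 0.0581·log₂(0.0581/0.4273) = -0.16725

D_KL(P||Q) = 0.67609 - 0.16725 = 0.50884 ≈ 0.5088 bits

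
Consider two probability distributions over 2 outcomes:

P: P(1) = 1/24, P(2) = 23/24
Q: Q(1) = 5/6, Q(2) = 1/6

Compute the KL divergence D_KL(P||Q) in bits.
2.2383 bits

D_KL(P||Q) = Σ P(x) log₂(P(x)/Q(x))

Computing term by term:
  P(1)·log₂(P(1)/Q(1)) = (1/24)·log₂((1/24)/(5/6)) = -0.18008
  P(2)·log₂(P(2)/Q(2)) = (23/24)·log₂((23/24)/(1/6)) = 2.41841

D_KL(P||Q) = -0.18008 + 2.41841 = 2.23833 ≈ 2.2383 bits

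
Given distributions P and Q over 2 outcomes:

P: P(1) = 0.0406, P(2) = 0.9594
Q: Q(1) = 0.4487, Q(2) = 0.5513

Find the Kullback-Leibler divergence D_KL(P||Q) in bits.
0.6261 bits

D_KL(P||Q) = Σ P(x) log₂(P(x)/Q(x))

Computing term by term:
  P(1)·log₂(P(1)/Q(1)) = 0.0406·log₂(0.0406/0.4487) = -0.14073
  P(2)·log₂(P(2)/Q(2)) = 0.9594·log₂(0.9594/0.5513) = 0.76684

D_KL(P||Q) = -0.14073 + 0.76684 = 0.62611 ≈ 0.6261 bits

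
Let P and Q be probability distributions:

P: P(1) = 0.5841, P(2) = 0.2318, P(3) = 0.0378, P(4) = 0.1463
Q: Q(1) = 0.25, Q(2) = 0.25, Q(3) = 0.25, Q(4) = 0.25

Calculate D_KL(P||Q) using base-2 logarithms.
0.4737 bits

D_KL(P||Q) = Σ P(x) log₂(P(x)/Q(x))

Computing term by term:
  P(1)·log₂(P(1)/Q(1)) = 0.5841·log₂(0.5841/0.25) = 0.71511
  P(2)·log₂(P(2)/Q(2)) = 0.2318·log₂(0.2318/0.25) = -0.02528
  P(3)·log₂(P(3)/Q(3)) = 0.0378·log₂(0.0378/0.25) = -0.10302
  P(4)·log₂(P(4)/Q(4)) = 0.1463·log₂(0.1463/0.25) = -0.11309

D_KL(P||Q) = 0.71511 - 0.02528 - 0.10302 - 0.11309 = 0.47372 ≈ 0.4737 bits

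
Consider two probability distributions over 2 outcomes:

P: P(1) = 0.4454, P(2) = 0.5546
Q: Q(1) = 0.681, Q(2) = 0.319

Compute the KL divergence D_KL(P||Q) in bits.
0.1697 bits

D_KL(P||Q) = Σ P(x) log₂(P(x)/Q(x))

Computing term by term:
  P(1)·log₂(P(1)/Q(1)) = 0.4454·log₂(0.4454/0.681) = -0.27283
  P(2)·log₂(P(2)/Q(2)) = 0.5546·log₂(0.5546/0.319) = 0.44251

D_KL(P||Q) = -0.27283 + 0.44251 = 0.16968 ≈ 0.1697 bits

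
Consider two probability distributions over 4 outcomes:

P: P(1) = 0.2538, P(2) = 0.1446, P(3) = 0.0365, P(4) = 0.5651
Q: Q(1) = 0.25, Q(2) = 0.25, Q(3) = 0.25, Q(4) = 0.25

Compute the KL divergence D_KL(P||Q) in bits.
0.4549 bits

D_KL(P||Q) = Σ P(x) log₂(P(x)/Q(x))

Computing term by term:
  P(1)·log₂(P(1)/Q(1)) = 0.2538·log₂(0.2538/0.25) = 0.00552
  P(2)·log₂(P(2)/Q(2)) = 0.1446·log₂(0.1446/0.25) = -0.11421
  P(3)·log₂(P(3)/Q(3)) = 0.0365·log₂(0.0365/0.25) = -0.10132
  P(4)·log₂(P(4)/Q(4)) = 0.5651·log₂(0.5651/0.25) = 0.66488

D_KL(P||Q) = 0.00552 - 0.11421 - 0.10132 + 0.66488 = 0.45487 ≈ 0.4549 bits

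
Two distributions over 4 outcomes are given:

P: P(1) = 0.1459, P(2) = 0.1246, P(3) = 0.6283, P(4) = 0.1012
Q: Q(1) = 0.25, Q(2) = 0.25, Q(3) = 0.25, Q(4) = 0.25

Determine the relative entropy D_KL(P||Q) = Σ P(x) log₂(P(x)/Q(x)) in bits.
0.4648 bits

D_KL(P||Q) = Σ P(x) log₂(P(x)/Q(x))

Computing term by term:
  P(1)·log₂(P(1)/Q(1)) = 0.1459·log₂(0.1459/0.25) = -0.11336
  P(2)·log₂(P(2)/Q(2)) = 0.1246·log₂(0.1246/0.25) = -0.12518
  P(3)·log₂(P(3)/Q(3)) = 0.6283·log₂(0.6283/0.25) = 0.83534
  P(4)·log₂(P(4)/Q(4)) = 0.1012·log₂(0.1012/0.25) = -0.13204

D_KL(P||Q) = -0.11336 - 0.12518 + 0.83534 - 0.13204 = 0.46476 ≈ 0.4648 bits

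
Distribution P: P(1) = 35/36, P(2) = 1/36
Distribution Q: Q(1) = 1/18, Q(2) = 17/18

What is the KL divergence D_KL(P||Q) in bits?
3.8733 bits

D_KL(P||Q) = Σ P(x) log₂(P(x)/Q(x))

Computing term by term:
  P(1)·log₂(P(1)/Q(1)) = (35/36)·log₂((35/36)/(1/18)) = 4.01458
  P(2)·log₂(P(2)/Q(2)) = (1/36)·log₂((1/36)/(17/18)) = -0.14132

D_KL(P||Q) = 4.01458 - 0.14132 = 3.87326 ≈ 3.8733 bits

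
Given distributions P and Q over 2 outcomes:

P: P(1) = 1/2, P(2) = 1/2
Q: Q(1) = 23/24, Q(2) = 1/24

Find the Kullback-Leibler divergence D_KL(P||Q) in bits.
1.3232 bits

D_KL(P||Q) = Σ P(x) log₂(P(x)/Q(x))

Computing term by term:
  P(1)·log₂(P(1)/Q(1)) = (1/2)·log₂((1/2)/(23/24)) = -0.46930
  P(2)·log₂(P(2)/Q(2)) = (1/2)·log₂((1/2)/(1/24)) = 1.79248

D_KL(P||Q) = -0.46930 + 1.79248 = 1.32318 ≈ 1.3232 bits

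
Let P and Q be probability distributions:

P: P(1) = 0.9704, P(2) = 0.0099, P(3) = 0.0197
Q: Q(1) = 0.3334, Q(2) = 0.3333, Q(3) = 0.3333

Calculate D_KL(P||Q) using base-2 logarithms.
1.3651 bits

D_KL(P||Q) = Σ P(x) log₂(P(x)/Q(x))

Computing term by term:
  P(1)·log₂(P(1)/Q(1)) = 0.9704·log₂(0.9704/0.3334) = 1.49570
  P(2)·log₂(P(2)/Q(2)) = 0.0099·log₂(0.0099/0.3333) = -0.05023
  P(3)·log₂(P(3)/Q(3)) = 0.0197·log₂(0.0197/0.3333) = -0.08039

D_KL(P||Q) = 1.49570 - 0.05023 - 0.08039 = 1.36508 ≈ 1.3651 bits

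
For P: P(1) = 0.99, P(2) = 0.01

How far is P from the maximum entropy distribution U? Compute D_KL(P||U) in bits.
0.9192 bits

U(i) = 1/2 for all i

D_KL(P||U) = Σ P(x) log₂(P(x) / (1/2))
           = Σ P(x) log₂(P(x)) + log₂(2)
           = log₂(2) - H(P)

H(P) = -Σ P(x) log₂(P(x)):
  -P(1)·log₂(P(1)) = -(0.99)·log₂(0.99) = 0.01435
  -P(2)·log₂(P(2)) = -(0.01)·log₂(0.01) = 0.06644
H(P) = 0.01435 + 0.06644 = 0.08079 bits

log₂(2) = 1.00000 bits

D_KL(P||U) = 1.00000 - 0.08079 = 0.91921 ≈ 0.9192 bits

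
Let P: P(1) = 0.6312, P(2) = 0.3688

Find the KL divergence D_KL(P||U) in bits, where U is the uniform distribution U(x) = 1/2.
0.0503 bits

U(i) = 1/2 for all i

D_KL(P||U) = Σ P(x) log₂(P(x) / (1/2))
           = Σ P(x) log₂(P(x)) + log₂(2)
           = log₂(2) - H(P)

H(P) = -Σ P(x) log₂(P(x)):
  -P(1)·log₂(P(1)) = -(0.6312)·log₂(0.6312) = 0.41901
  -P(2)·log₂(P(2)) = -(0.3688)·log₂(0.3688) = 0.53074
H(P) = 0.41901 + 0.53074 = 0.94975 bits

log₂(2) = 1.00000 bits

D_KL(P||U) = 1.00000 - 0.94975 = 0.05025 ≈ 0.0503 bits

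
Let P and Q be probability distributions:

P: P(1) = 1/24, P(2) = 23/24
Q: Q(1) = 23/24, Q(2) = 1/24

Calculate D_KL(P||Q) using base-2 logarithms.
4.1466 bits

D_KL(P||Q) = Σ P(x) log₂(P(x)/Q(x))

Computing term by term:
  P(1)·log₂(P(1)/Q(1)) = (1/24)·log₂((1/24)/(23/24)) = -0.18848
  P(2)·log₂(P(2)/Q(2)) = (23/24)·log₂((23/24)/(1/24)) = 4.33508

D_KL(P||Q) = -0.18848 + 4.33508 = 4.14660 ≈ 4.1466 bits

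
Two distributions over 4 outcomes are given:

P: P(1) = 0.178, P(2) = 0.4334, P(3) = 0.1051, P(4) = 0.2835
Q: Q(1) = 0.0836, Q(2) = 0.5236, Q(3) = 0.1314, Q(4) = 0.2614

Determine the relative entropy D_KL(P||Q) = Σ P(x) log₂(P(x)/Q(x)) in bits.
0.0752 bits

D_KL(P||Q) = Σ P(x) log₂(P(x)/Q(x))

Computing term by term:
  P(1)·log₂(P(1)/Q(1)) = 0.178·log₂(0.178/0.0836) = 0.19407
  P(2)·log₂(P(2)/Q(2)) = 0.4334·log₂(0.4334/0.5236) = -0.11822
  P(3)·log₂(P(3)/Q(3)) = 0.1051·log₂(0.1051/0.1314) = -0.03386
  P(4)·log₂(P(4)/Q(4)) = 0.2835·log₂(0.2835/0.2614) = 0.03319

D_KL(P||Q) = 0.19407 - 0.11822 - 0.03386 + 0.03319 = 0.07518 ≈ 0.0752 bits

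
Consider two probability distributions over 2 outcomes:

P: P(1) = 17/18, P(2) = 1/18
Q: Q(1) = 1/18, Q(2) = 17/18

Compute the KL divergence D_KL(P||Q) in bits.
3.6333 bits

D_KL(P||Q) = Σ P(x) log₂(P(x)/Q(x))

Computing term by term:
  P(1)·log₂(P(1)/Q(1)) = (17/18)·log₂((17/18)/(1/18)) = 3.86038
  P(2)·log₂(P(2)/Q(2)) = (1/18)·log₂((1/18)/(17/18)) = -0.22708

D_KL(P||Q) = 3.86038 - 0.22708 = 3.63330 ≈ 3.6333 bits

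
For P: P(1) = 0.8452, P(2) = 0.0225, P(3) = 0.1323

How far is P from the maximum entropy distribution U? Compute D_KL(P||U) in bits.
0.8707 bits

U(i) = 1/3 for all i

D_KL(P||U) = Σ P(x) log₂(P(x) / (1/3))
           = Σ P(x) log₂(P(x)) + log₂(3)
           = log₂(3) - H(P)

H(P) = -Σ P(x) log₂(P(x)):
  -P(1)·log₂(P(1)) = -(0.8452)·log₂(0.8452) = 0.20508
  -P(2)·log₂(P(2)) = -(0.0225)·log₂(0.0225) = 0.12316
  -P(3)·log₂(P(3)) = -(0.1323)·log₂(0.1323) = 0.38607
H(P) = 0.20508 + 0.12316 + 0.38607 = 0.71431 bits

log₂(3) = 1.58496 bits

D_KL(P||U) = 1.58496 - 0.71431 = 0.87065 ≈ 0.8707 bits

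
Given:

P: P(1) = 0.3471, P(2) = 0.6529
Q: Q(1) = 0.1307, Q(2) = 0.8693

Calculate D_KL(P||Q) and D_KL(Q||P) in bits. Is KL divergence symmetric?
D_KL(P||Q) = 0.2195 bits, D_KL(Q||P) = 0.1748 bits. No, KL divergence is not symmetric.

D_KL(P||Q) = Σ P(x) log₂(P(x)/Q(x))

Computing term by term:
  P(1)·log₂(P(1)/Q(1)) = 0.3471·log₂(0.3471/0.1307) = 0.48910
  P(2)·log₂(P(2)/Q(2)) = 0.6529·log₂(0.6529/0.8693) = -0.26964

D_KL(P||Q) = 0.48910 - 0.26964 = 0.21946 ≈ 0.2195 bits

D_KL(Q||P) = Σ Q(x) log₂(Q(x)/P(x))

Computing term by term:
  Q(1)·log₂(Q(1)/P(1)) = 0.1307·log₂(0.1307/0.3471) = -0.18417
  Q(2)·log₂(Q(2)/P(2)) = 0.8693·log₂(0.8693/0.6529) = 0.35901

D_KL(Q||P) = -0.18417 + 0.35901 = 0.17484 ≈ 0.1748 bits

These are NOT equal (difference: 0.0447 bits). KL divergence is asymmetric: D_KL(P||Q) ≠ D_KL(Q||P) in general.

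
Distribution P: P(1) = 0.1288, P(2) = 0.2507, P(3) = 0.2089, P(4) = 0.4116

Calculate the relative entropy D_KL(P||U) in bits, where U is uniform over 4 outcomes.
0.1197 bits

U(i) = 1/4 for all i

D_KL(P||U) = Σ P(x) log₂(P(x) / (1/4))
           = Σ P(x) log₂(P(x)) + log₂(4)
           = log₂(4) - H(P)

H(P) = -Σ P(x) log₂(P(x)):
  -P(1)·log₂(P(1)) = -(0.1288)·log₂(0.1288) = 0.38084
  -P(2)·log₂(P(2)) = -(0.2507)·log₂(0.2507) = 0.50039
  -P(3)·log₂(P(3)) = -(0.2089)·log₂(0.2089) = 0.47193
  -P(4)·log₂(P(4)) = -(0.4116)·log₂(0.4116) = 0.52713
H(P) = 0.38084 + 0.50039 + 0.47193 + 0.52713 = 1.88029 bits

log₂(4) = 2.00000 bits

D_KL(P||U) = 2.00000 - 1.88029 = 0.11971 ≈ 0.1197 bits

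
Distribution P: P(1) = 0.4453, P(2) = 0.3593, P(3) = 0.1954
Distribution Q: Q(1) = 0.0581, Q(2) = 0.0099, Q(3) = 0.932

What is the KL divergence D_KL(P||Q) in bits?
2.7297 bits

D_KL(P||Q) = Σ P(x) log₂(P(x)/Q(x))

Computing term by term:
  P(1)·log₂(P(1)/Q(1)) = 0.4453·log₂(0.4453/0.0581) = 1.30837
  P(2)·log₂(P(2)/Q(2)) = 0.3593·log₂(0.3593/0.0099) = 1.86175
  P(3)·log₂(P(3)/Q(3)) = 0.1954·log₂(0.1954/0.932) = -0.44041

D_KL(P||Q) = 1.30837 + 1.86175 - 0.44041 = 2.72971 ≈ 2.7297 bits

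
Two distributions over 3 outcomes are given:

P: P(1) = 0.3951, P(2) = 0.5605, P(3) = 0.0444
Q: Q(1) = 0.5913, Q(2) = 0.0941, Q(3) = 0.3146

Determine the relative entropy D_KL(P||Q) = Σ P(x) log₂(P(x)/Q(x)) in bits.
1.0877 bits

D_KL(P||Q) = Σ P(x) log₂(P(x)/Q(x))

Computing term by term:
  P(1)·log₂(P(1)/Q(1)) = 0.3951·log₂(0.3951/0.5913) = -0.22982
  P(2)·log₂(P(2)/Q(2)) = 0.5605·log₂(0.5605/0.0941) = 1.44298
  P(3)·log₂(P(3)/Q(3)) = 0.0444·log₂(0.0444/0.3146) = -0.12542

D_KL(P||Q) = -0.22982 + 1.44298 - 0.12542 = 1.08774 ≈ 1.0877 bits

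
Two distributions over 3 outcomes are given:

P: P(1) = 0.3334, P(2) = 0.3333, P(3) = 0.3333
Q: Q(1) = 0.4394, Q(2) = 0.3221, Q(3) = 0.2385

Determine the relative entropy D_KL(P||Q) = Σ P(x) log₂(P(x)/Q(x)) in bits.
0.0446 bits

D_KL(P||Q) = Σ P(x) log₂(P(x)/Q(x))

Computing term by term:
  P(1)·log₂(P(1)/Q(1)) = 0.3334·log₂(0.3334/0.4394) = -0.13279
  P(2)·log₂(P(2)/Q(2)) = 0.3333·log₂(0.3333/0.3221) = 0.01644
  P(3)·log₂(P(3)/Q(3)) = 0.3333·log₂(0.3333/0.2385) = 0.16093

D_KL(P||Q) = -0.13279 + 0.01644 + 0.16093 = 0.04458 ≈ 0.0446 bits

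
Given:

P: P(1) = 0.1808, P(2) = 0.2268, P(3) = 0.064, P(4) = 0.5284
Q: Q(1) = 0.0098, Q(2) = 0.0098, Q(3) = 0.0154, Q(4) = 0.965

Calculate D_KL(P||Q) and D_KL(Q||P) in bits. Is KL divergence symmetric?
D_KL(P||Q) = 1.4607 bits, D_KL(Q||P) = 0.7212 bits. No, KL divergence is not symmetric.

D_KL(P||Q) = Σ P(x) log₂(P(x)/Q(x))

Computing term by term:
  P(1)·log₂(P(1)/Q(1)) = 0.1808·log₂(0.1808/0.0098) = 0.76035
  P(2)·log₂(P(2)/Q(2)) = 0.2268·log₂(0.2268/0.0098) = 1.02797
  P(3)·log₂(P(3)/Q(3)) = 0.064·log₂(0.064/0.0154) = 0.13153
  P(4)·log₂(P(4)/Q(4)) = 0.5284·log₂(0.5284/0.965) = -0.45913

D_KL(P||Q) = 0.76035 + 1.02797 + 0.13153 - 0.45913 = 1.46072 ≈ 1.4607 bits

D_KL(Q||P) = Σ Q(x) log₂(Q(x)/P(x))

Computing term by term:
  Q(1)·log₂(Q(1)/P(1)) = 0.0098·log₂(0.0098/0.1808) = -0.04121
  Q(2)·log₂(Q(2)/P(2)) = 0.0098·log₂(0.0098/0.2268) = -0.04442
  Q(3)·log₂(Q(3)/P(3)) = 0.0154·log₂(0.0154/0.064) = -0.03165
  Q(4)·log₂(Q(4)/P(4)) = 0.965·log₂(0.965/0.5284) = 0.83849

D_KL(Q||P) = -0.04121 - 0.04442 - 0.03165 + 0.83849 = 0.72121 ≈ 0.7212 bits

These are NOT equal (difference: 0.7395 bits). KL divergence is asymmetric: D_KL(P||Q) ≠ D_KL(Q||P) in general.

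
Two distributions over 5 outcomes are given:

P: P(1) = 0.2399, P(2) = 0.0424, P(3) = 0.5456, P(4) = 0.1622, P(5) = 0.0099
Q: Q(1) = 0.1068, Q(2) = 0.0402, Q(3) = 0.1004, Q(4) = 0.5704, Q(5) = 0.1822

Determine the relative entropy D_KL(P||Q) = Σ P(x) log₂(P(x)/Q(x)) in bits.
1.2799 bits

D_KL(P||Q) = Σ P(x) log₂(P(x)/Q(x))

Computing term by term:
  P(1)·log₂(P(1)/Q(1)) = 0.2399·log₂(0.2399/0.1068) = 0.28009
  P(2)·log₂(P(2)/Q(2)) = 0.0424·log₂(0.0424/0.0402) = 0.00326
  P(3)·log₂(P(3)/Q(3)) = 0.5456·log₂(0.5456/0.1004) = 1.33240
  P(4)·log₂(P(4)/Q(4)) = 0.1622·log₂(0.1622/0.5704) = -0.29426
  P(5)·log₂(P(5)/Q(5)) = 0.0099·log₂(0.0099/0.1822) = -0.04160

D_KL(P||Q) = 0.28009 + 0.00326 + 1.33240 - 0.29426 - 0.04160 = 1.27989 ≈ 1.2799 bits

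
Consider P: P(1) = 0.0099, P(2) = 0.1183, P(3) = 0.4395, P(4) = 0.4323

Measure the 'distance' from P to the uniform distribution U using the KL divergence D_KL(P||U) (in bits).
0.5255 bits

U(i) = 1/4 for all i

D_KL(P||U) = Σ P(x) log₂(P(x) / (1/4))
           = Σ P(x) log₂(P(x)) + log₂(4)
           = log₂(4) - H(P)

H(P) = -Σ P(x) log₂(P(x)):
  -P(1)·log₂(P(1)) = -(0.0099)·log₂(0.0099) = 0.06592
  -P(2)·log₂(P(2)) = -(0.1183)·log₂(0.1183) = 0.36430
  -P(3)·log₂(P(3)) = -(0.4395)·log₂(0.4395) = 0.52128
  -P(4)·log₂(P(4)) = -(0.4323)·log₂(0.4323) = 0.52304
H(P) = 0.06592 + 0.36430 + 0.52128 + 0.52304 = 1.47454 bits

log₂(4) = 2.00000 bits

D_KL(P||U) = 2.00000 - 1.47454 = 0.52546 ≈ 0.5255 bits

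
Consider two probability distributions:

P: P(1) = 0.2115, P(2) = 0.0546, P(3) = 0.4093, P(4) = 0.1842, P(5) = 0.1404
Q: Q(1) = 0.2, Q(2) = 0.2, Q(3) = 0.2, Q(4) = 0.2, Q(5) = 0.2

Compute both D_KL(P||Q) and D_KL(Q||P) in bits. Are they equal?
D_KL(P||Q) = 0.2441 bits, D_KL(Q||P) = 0.2777 bits. No, they are not equal.

D_KL(P||Q) = Σ P(x) log₂(P(x)/Q(x))

Computing term by term:
  P(1)·log₂(P(1)/Q(1)) = 0.2115·log₂(0.2115/0.2) = 0.01706
  P(2)·log₂(P(2)/Q(2)) = 0.0546·log₂(0.0546/0.2) = -0.10227
  P(3)·log₂(P(3)/Q(3)) = 0.4093·log₂(0.4093/0.2) = 0.42287
  P(4)·log₂(P(4)/Q(4)) = 0.1842·log₂(0.1842/0.2) = -0.02187
  P(5)·log₂(P(5)/Q(5)) = 0.1404·log₂(0.1404/0.2) = -0.07167

D_KL(P||Q) = 0.01706 - 0.10227 + 0.42287 - 0.02187 - 0.07167 = 0.24412 ≈ 0.2441 bits

D_KL(Q||P) = Σ Q(x) log₂(Q(x)/P(x))

Computing term by term:
  Q(1)·log₂(Q(1)/P(1)) = 0.2·log₂(0.2/0.2115) = -0.01613
  Q(2)·log₂(Q(2)/P(2)) = 0.2·log₂(0.2/0.0546) = 0.37461
  Q(3)·log₂(Q(3)/P(3)) = 0.2·log₂(0.2/0.4093) = -0.20663
  Q(4)·log₂(Q(4)/P(4)) = 0.2·log₂(0.2/0.1842) = 0.02375
  Q(5)·log₂(Q(5)/P(5)) = 0.2·log₂(0.2/0.1404) = 0.10209

D_KL(Q||P) = -0.01613 + 0.37461 - 0.20663 + 0.02375 + 0.10209 = 0.27769 ≈ 0.2777 bits

These are NOT equal (difference: 0.0336 bits). KL divergence is asymmetric: D_KL(P||Q) ≠ D_KL(Q||P) in general.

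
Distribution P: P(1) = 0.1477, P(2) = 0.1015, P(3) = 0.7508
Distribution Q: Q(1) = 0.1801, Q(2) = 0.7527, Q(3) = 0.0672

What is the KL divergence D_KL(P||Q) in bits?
2.2786 bits

D_KL(P||Q) = Σ P(x) log₂(P(x)/Q(x))

Computing term by term:
  P(1)·log₂(P(1)/Q(1)) = 0.1477·log₂(0.1477/0.1801) = -0.04226
  P(2)·log₂(P(2)/Q(2)) = 0.1015·log₂(0.1015/0.7527) = -0.29340
  P(3)·log₂(P(3)/Q(3)) = 0.7508·log₂(0.7508/0.0672) = 2.61421

D_KL(P||Q) = -0.04226 - 0.29340 + 2.61421 = 2.27855 ≈ 2.2786 bits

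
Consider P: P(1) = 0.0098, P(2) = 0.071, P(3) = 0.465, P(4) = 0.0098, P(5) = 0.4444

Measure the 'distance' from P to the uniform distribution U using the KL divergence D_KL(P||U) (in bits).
0.8865 bits

U(i) = 1/5 for all i

D_KL(P||U) = Σ P(x) log₂(P(x) / (1/5))
           = Σ P(x) log₂(P(x)) + log₂(5)
           = log₂(5) - H(P)

H(P) = -Σ P(x) log₂(P(x)):
  -P(1)·log₂(P(1)) = -(0.0098)·log₂(0.0098) = 0.06540
  -P(2)·log₂(P(2)) = -(0.071)·log₂(0.071) = 0.27094
  -P(3)·log₂(P(3)) = -(0.465)·log₂(0.465) = 0.51368
  -P(4)·log₂(P(4)) = -(0.0098)·log₂(0.0098) = 0.06540
  -P(5)·log₂(P(5)) = -(0.4444)·log₂(0.4444) = 0.51998
H(P) = 0.06540 + 0.27094 + 0.51368 + 0.06540 + 0.51998 = 1.43540 bits

log₂(5) = 2.32193 bits

D_KL(P||U) = 2.32193 - 1.43540 = 0.88653 ≈ 0.8865 bits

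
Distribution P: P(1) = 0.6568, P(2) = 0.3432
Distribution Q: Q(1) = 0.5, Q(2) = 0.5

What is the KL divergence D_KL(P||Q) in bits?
0.0722 bits

D_KL(P||Q) = Σ P(x) log₂(P(x)/Q(x))

Computing term by term:
  P(1)·log₂(P(1)/Q(1)) = 0.6568·log₂(0.6568/0.5) = 0.25847
  P(2)·log₂(P(2)/Q(2)) = 0.3432·log₂(0.3432/0.5) = -0.18632

D_KL(P||Q) = 0.25847 - 0.18632 = 0.07215 ≈ 0.0722 bits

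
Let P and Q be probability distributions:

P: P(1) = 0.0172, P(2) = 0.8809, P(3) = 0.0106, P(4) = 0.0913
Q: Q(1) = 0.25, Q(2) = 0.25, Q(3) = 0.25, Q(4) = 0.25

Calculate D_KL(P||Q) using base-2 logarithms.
1.3532 bits

D_KL(P||Q) = Σ P(x) log₂(P(x)/Q(x))

Computing term by term:
  P(1)·log₂(P(1)/Q(1)) = 0.0172·log₂(0.0172/0.25) = -0.06642
  P(2)·log₂(P(2)/Q(2)) = 0.8809·log₂(0.8809/0.25) = 1.60064
  P(3)·log₂(P(3)/Q(3)) = 0.0106·log₂(0.0106/0.25) = -0.04833
  P(4)·log₂(P(4)/Q(4)) = 0.0913·log₂(0.0913/0.25) = -0.13268

D_KL(P||Q) = -0.06642 + 1.60064 - 0.04833 - 0.13268 = 1.35321 ≈ 1.3532 bits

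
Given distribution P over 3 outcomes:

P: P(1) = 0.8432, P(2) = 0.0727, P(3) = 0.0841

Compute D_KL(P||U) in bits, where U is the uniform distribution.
0.8022 bits

U(i) = 1/3 for all i

D_KL(P||U) = Σ P(x) log₂(P(x) / (1/3))
           = Σ P(x) log₂(P(x)) + log₂(3)
           = log₂(3) - H(P)

H(P) = -Σ P(x) log₂(P(x)):
  -P(1)·log₂(P(1)) = -(0.8432)·log₂(0.8432) = 0.20747
  -P(2)·log₂(P(2)) = -(0.0727)·log₂(0.0727) = 0.27494
  -P(3)·log₂(P(3)) = -(0.0841)·log₂(0.0841) = 0.30038
H(P) = 0.20747 + 0.27494 + 0.30038 = 0.78279 bits

log₂(3) = 1.58496 bits

D_KL(P||U) = 1.58496 - 0.78279 = 0.80217 ≈ 0.8022 bits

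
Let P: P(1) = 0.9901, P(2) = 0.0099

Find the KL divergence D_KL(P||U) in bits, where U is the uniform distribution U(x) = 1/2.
0.9199 bits

U(i) = 1/2 for all i

D_KL(P||U) = Σ P(x) log₂(P(x) / (1/2))
           = Σ P(x) log₂(P(x)) + log₂(2)
           = log₂(2) - H(P)

H(P) = -Σ P(x) log₂(P(x)):
  -P(1)·log₂(P(1)) = -(0.9901)·log₂(0.9901) = 0.01421
  -P(2)·log₂(P(2)) = -(0.0099)·log₂(0.0099) = 0.06592
H(P) = 0.01421 + 0.06592 = 0.08013 bits

log₂(2) = 1.00000 bits

D_KL(P||U) = 1.00000 - 0.08013 = 0.91987 ≈ 0.9199 bits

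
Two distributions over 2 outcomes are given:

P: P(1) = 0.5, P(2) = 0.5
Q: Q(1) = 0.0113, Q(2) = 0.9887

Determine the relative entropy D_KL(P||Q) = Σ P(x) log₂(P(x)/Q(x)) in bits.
2.2420 bits

D_KL(P||Q) = Σ P(x) log₂(P(x)/Q(x))

Computing term by term:
  P(1)·log₂(P(1)/Q(1)) = 0.5·log₂(0.5/0.0113) = 2.73377
  P(2)·log₂(P(2)/Q(2)) = 0.5·log₂(0.5/0.9887) = -0.49180

D_KL(P||Q) = 2.73377 - 0.49180 = 2.24197 ≈ 2.2420 bits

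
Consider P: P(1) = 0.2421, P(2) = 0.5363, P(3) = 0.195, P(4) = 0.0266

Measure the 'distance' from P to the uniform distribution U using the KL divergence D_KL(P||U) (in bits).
0.4234 bits

U(i) = 1/4 for all i

D_KL(P||U) = Σ P(x) log₂(P(x) / (1/4))
           = Σ P(x) log₂(P(x)) + log₂(4)
           = log₂(4) - H(P)

H(P) = -Σ P(x) log₂(P(x)):
  -P(1)·log₂(P(1)) = -(0.2421)·log₂(0.2421) = 0.49542
  -P(2)·log₂(P(2)) = -(0.5363)·log₂(0.5363) = 0.48207
  -P(3)·log₂(P(3)) = -(0.195)·log₂(0.195) = 0.45990
  -P(4)·log₂(P(4)) = -(0.0266)·log₂(0.0266) = 0.13918
H(P) = 0.49542 + 0.48207 + 0.45990 + 0.13918 = 1.57657 bits

log₂(4) = 2.00000 bits

D_KL(P||U) = 2.00000 - 1.57657 = 0.42343 ≈ 0.4234 bits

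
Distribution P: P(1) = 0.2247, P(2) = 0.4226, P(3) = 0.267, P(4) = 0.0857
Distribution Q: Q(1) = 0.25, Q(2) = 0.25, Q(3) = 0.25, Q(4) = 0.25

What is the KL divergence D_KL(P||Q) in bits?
0.1784 bits

D_KL(P||Q) = Σ P(x) log₂(P(x)/Q(x))

Computing term by term:
  P(1)·log₂(P(1)/Q(1)) = 0.2247·log₂(0.2247/0.25) = -0.03459
  P(2)·log₂(P(2)/Q(2)) = 0.4226·log₂(0.4226/0.25) = 0.32006
  P(3)·log₂(P(3)/Q(3)) = 0.267·log₂(0.267/0.25) = 0.02534
  P(4)·log₂(P(4)/Q(4)) = 0.0857·log₂(0.0857/0.25) = -0.13237

D_KL(P||Q) = -0.03459 + 0.32006 + 0.02534 - 0.13237 = 0.17844 ≈ 0.1784 bits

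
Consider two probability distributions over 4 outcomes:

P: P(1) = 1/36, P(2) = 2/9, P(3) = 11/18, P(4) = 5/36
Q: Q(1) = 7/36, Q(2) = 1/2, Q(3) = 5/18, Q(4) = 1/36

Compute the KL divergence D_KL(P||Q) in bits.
0.6797 bits

D_KL(P||Q) = Σ P(x) log₂(P(x)/Q(x))

Computing term by term:
  P(1)·log₂(P(1)/Q(1)) = (1/36)·log₂((1/36)/(7/36)) = -0.07798
  P(2)·log₂(P(2)/Q(2)) = (2/9)·log₂((2/9)/(1/2)) = -0.25998
  P(3)·log₂(P(3)/Q(3)) = (11/18)·log₂((11/18)/(5/18)) = 0.69514
  P(4)·log₂(P(4)/Q(4)) = (5/36)·log₂((5/36)/(1/36)) = 0.32249

D_KL(P||Q) = -0.07798 - 0.25998 + 0.69514 + 0.32249 = 0.67967 ≈ 0.6797 bits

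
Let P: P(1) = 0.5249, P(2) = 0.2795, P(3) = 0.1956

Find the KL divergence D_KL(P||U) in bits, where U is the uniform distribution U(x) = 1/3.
0.1224 bits

U(i) = 1/3 for all i

D_KL(P||U) = Σ P(x) log₂(P(x) / (1/3))
           = Σ P(x) log₂(P(x)) + log₂(3)
           = log₂(3) - H(P)

H(P) = -Σ P(x) log₂(P(x)):
  -P(1)·log₂(P(1)) = -(0.5249)·log₂(0.5249) = 0.48810
  -P(2)·log₂(P(2)) = -(0.2795)·log₂(0.2795) = 0.51402
  -P(3)·log₂(P(3)) = -(0.1956)·log₂(0.1956) = 0.46045
H(P) = 0.48810 + 0.51402 + 0.46045 = 1.46257 bits

log₂(3) = 1.58496 bits

D_KL(P||U) = 1.58496 - 1.46257 = 0.12239 ≈ 0.1224 bits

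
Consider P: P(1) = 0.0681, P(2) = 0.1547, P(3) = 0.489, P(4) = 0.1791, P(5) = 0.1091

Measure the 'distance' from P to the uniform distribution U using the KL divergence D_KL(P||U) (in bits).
0.3437 bits

U(i) = 1/5 for all i

D_KL(P||U) = Σ P(x) log₂(P(x) / (1/5))
           = Σ P(x) log₂(P(x)) + log₂(5)
           = log₂(5) - H(P)

H(P) = -Σ P(x) log₂(P(x)):
  -P(1)·log₂(P(1)) = -(0.0681)·log₂(0.0681) = 0.26397
  -P(2)·log₂(P(2)) = -(0.1547)·log₂(0.1547) = 0.41652
  -P(3)·log₂(P(3)) = -(0.489)·log₂(0.489) = 0.50469
  -P(4)·log₂(P(4)) = -(0.1791)·log₂(0.1791) = 0.44438
  -P(5)·log₂(P(5)) = -(0.1091)·log₂(0.1091) = 0.34871
H(P) = 0.26397 + 0.41652 + 0.50469 + 0.44438 + 0.34871 = 1.97827 bits

log₂(5) = 2.32193 bits

D_KL(P||U) = 2.32193 - 1.97827 = 0.34366 ≈ 0.3437 bits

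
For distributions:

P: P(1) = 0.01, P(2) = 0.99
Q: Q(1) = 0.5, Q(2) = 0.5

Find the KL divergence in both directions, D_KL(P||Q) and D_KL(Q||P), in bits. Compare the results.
D_KL(P||Q) = 0.9192 bits, D_KL(Q||P) = 2.3292 bits. D_KL(Q||P) is larger than D_KL(P||Q) by 1.4100 bits; the two directions differ.

D_KL(P||Q) = Σ P(x) log₂(P(x)/Q(x))

Computing term by term:
  P(1)·log₂(P(1)/Q(1)) = 0.01·log₂(0.01/0.5) = -0.05644
  P(2)·log₂(P(2)/Q(2)) = 0.99·log₂(0.99/0.5) = 0.97565

D_KL(P||Q) = -0.05644 + 0.97565 = 0.91921 ≈ 0.9192 bits

D_KL(Q||P) = Σ Q(x) log₂(Q(x)/P(x))

Computing term by term:
  Q(1)·log₂(Q(1)/P(1)) = 0.5·log₂(0.5/0.01) = 2.82193
  Q(2)·log₂(Q(2)/P(2)) = 0.5·log₂(0.5/0.99) = -0.49275

D_KL(Q||P) = 2.82193 - 0.49275 = 2.32918 ≈ 2.3292 bits

These are NOT equal (difference: 1.4100 bits). KL divergence is asymmetric: D_KL(P||Q) ≠ D_KL(Q||P) in general.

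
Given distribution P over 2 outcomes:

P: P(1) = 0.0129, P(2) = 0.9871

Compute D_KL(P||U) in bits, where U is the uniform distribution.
0.9005 bits

U(i) = 1/2 for all i

D_KL(P||U) = Σ P(x) log₂(P(x) / (1/2))
           = Σ P(x) log₂(P(x)) + log₂(2)
           = log₂(2) - H(P)

H(P) = -Σ P(x) log₂(P(x)):
  -P(1)·log₂(P(1)) = -(0.0129)·log₂(0.0129) = 0.08097
  -P(2)·log₂(P(2)) = -(0.9871)·log₂(0.9871) = 0.01849
H(P) = 0.08097 + 0.01849 = 0.09946 bits

log₂(2) = 1.00000 bits

D_KL(P||U) = 1.00000 - 0.09946 = 0.90054 ≈ 0.9005 bits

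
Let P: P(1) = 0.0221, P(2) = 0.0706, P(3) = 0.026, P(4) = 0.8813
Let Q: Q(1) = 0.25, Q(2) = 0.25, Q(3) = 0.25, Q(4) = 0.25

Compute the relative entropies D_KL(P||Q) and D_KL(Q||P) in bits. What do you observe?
D_KL(P||Q) = 1.3109 bits, D_KL(Q||P) = 1.6929 bits. The two directions give different values (D_KL(Q||P) exceeds D_KL(P||Q) by 0.3820 bits): KL divergence is asymmetric.

D_KL(P||Q) = Σ P(x) log₂(P(x)/Q(x))

Computing term by term:
  P(1)·log₂(P(1)/Q(1)) = 0.0221·log₂(0.0221/0.25) = -0.07735
  P(2)·log₂(P(2)/Q(2)) = 0.0706·log₂(0.0706/0.25) = -0.12879
  P(3)·log₂(P(3)/Q(3)) = 0.026·log₂(0.026/0.25) = -0.08490
  P(4)·log₂(P(4)/Q(4)) = 0.8813·log₂(0.8813/0.25) = 1.60194

D_KL(P||Q) = -0.07735 - 0.12879 - 0.08490 + 1.60194 = 1.31090 ≈ 1.3109 bits

D_KL(Q||P) = Σ Q(x) log₂(Q(x)/P(x))

Computing term by term:
  Q(1)·log₂(Q(1)/P(1)) = 0.25·log₂(0.25/0.0221) = 0.87495
  Q(2)·log₂(Q(2)/P(2)) = 0.25·log₂(0.25/0.0706) = 0.45605
  Q(3)·log₂(Q(3)/P(3)) = 0.25·log₂(0.25/0.026) = 0.81634
  Q(4)·log₂(Q(4)/P(4)) = 0.25·log₂(0.25/0.8813) = -0.45443

D_KL(Q||P) = 0.87495 + 0.45605 + 0.81634 - 0.45443 = 1.69291 ≈ 1.6929 bits

These are NOT equal (difference: 0.3820 bits). KL divergence is asymmetric: D_KL(P||Q) ≠ D_KL(Q||P) in general.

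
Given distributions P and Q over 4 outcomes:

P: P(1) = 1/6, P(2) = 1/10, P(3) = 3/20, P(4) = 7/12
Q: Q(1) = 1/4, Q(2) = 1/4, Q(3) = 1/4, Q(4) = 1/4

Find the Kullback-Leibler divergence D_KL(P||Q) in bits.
0.3728 bits

D_KL(P||Q) = Σ P(x) log₂(P(x)/Q(x))

Computing term by term:
  P(1)·log₂(P(1)/Q(1)) = (1/6)·log₂((1/6)/(1/4)) = -0.09749
  P(2)·log₂(P(2)/Q(2)) = (1/10)·log₂((1/10)/(1/4)) = -0.13219
  P(3)·log₂(P(3)/Q(3)) = (3/20)·log₂((3/20)/(1/4)) = -0.11054
  P(4)·log₂(P(4)/Q(4)) = (7/12)·log₂((7/12)/(1/4)) = 0.71306

D_KL(P||Q) = -0.09749 - 0.13219 - 0.11054 + 0.71306 = 0.37284 ≈ 0.3728 bits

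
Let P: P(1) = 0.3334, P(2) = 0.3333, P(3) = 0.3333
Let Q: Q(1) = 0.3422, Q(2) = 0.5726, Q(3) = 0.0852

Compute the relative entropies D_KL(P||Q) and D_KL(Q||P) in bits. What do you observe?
D_KL(P||Q) = 0.3832 bits, D_KL(Q||P) = 0.2922 bits. The two directions give different values (D_KL(P||Q) exceeds D_KL(Q||P) by 0.0910 bits): KL divergence is asymmetric.

D_KL(P||Q) = Σ P(x) log₂(P(x)/Q(x))

Computing term by term:
  P(1)·log₂(P(1)/Q(1)) = 0.3334·log₂(0.3334/0.3422) = -0.01253
  P(2)·log₂(P(2)/Q(2)) = 0.3333·log₂(0.3333/0.5726) = -0.26021
  P(3)·log₂(P(3)/Q(3)) = 0.3333·log₂(0.3333/0.0852) = 0.65590

D_KL(P||Q) = -0.01253 - 0.26021 + 0.65590 = 0.38316 ≈ 0.3832 bits

D_KL(Q||P) = Σ Q(x) log₂(Q(x)/P(x))

Computing term by term:
  Q(1)·log₂(Q(1)/P(1)) = 0.3422·log₂(0.3422/0.3334) = 0.01286
  Q(2)·log₂(Q(2)/P(2)) = 0.5726·log₂(0.5726/0.3333) = 0.44703
  Q(3)·log₂(Q(3)/P(3)) = 0.0852·log₂(0.0852/0.3333) = -0.16766

D_KL(Q||P) = 0.01286 + 0.44703 - 0.16766 = 0.29223 ≈ 0.2922 bits

These are NOT equal (difference: 0.0910 bits). KL divergence is asymmetric: D_KL(P||Q) ≠ D_KL(Q||P) in general.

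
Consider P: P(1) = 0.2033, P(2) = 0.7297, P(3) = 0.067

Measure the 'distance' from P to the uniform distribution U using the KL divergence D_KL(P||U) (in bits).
0.5247 bits

U(i) = 1/3 for all i

D_KL(P||U) = Σ P(x) log₂(P(x) / (1/3))
           = Σ P(x) log₂(P(x)) + log₂(3)
           = log₂(3) - H(P)

H(P) = -Σ P(x) log₂(P(x)):
  -P(1)·log₂(P(1)) = -(0.2033)·log₂(0.2033) = 0.46725
  -P(2)·log₂(P(2)) = -(0.7297)·log₂(0.7297) = 0.33174
  -P(3)·log₂(P(3)) = -(0.067)·log₂(0.067) = 0.26128
H(P) = 0.46725 + 0.33174 + 0.26128 = 1.06027 bits

log₂(3) = 1.58496 bits

D_KL(P||U) = 1.58496 - 1.06027 = 0.52469 ≈ 0.5247 bits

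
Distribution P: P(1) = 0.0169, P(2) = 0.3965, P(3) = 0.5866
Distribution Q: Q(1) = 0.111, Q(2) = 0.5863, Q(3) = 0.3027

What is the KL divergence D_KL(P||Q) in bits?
0.2903 bits

D_KL(P||Q) = Σ P(x) log₂(P(x)/Q(x))

Computing term by term:
  P(1)·log₂(P(1)/Q(1)) = 0.0169·log₂(0.0169/0.111) = -0.04589
  P(2)·log₂(P(2)/Q(2)) = 0.3965·log₂(0.3965/0.5863) = -0.22375
  P(3)·log₂(P(3)/Q(3)) = 0.5866·log₂(0.5866/0.3027) = 0.55990

D_KL(P||Q) = -0.04589 - 0.22375 + 0.55990 = 0.29026 ≈ 0.2903 bits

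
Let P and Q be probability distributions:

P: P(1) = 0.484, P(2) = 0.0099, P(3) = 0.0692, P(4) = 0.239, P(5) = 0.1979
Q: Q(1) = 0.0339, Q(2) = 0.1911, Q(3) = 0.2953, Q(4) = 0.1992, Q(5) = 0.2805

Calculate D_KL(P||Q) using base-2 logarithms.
1.6325 bits

D_KL(P||Q) = Σ P(x) log₂(P(x)/Q(x))

Computing term by term:
  P(1)·log₂(P(1)/Q(1)) = 0.484·log₂(0.484/0.0339) = 1.85645
  P(2)·log₂(P(2)/Q(2)) = 0.0099·log₂(0.0099/0.1911) = -0.04228
  P(3)·log₂(P(3)/Q(3)) = 0.0692·log₂(0.0692/0.2953) = -0.14486
  P(4)·log₂(P(4)/Q(4)) = 0.239·log₂(0.239/0.1992) = 0.06281
  P(5)·log₂(P(5)/Q(5)) = 0.1979·log₂(0.1979/0.2805) = -0.09959

D_KL(P||Q) = 1.85645 - 0.04228 - 0.14486 + 0.06281 - 0.09959 = 1.63253 ≈ 1.6325 bits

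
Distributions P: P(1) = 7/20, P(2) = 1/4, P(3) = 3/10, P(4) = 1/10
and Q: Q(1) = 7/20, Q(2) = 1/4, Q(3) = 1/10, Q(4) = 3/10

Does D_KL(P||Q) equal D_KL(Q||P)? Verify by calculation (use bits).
D_KL(P||Q) = 0.3170 bits, D_KL(Q||P) = 0.3170 bits. Yes — for this pair D_KL(P||Q) = D_KL(Q||P).

D_KL(P||Q) = Σ P(x) log₂(P(x)/Q(x))

Computing term by term:
  P(1)·log₂(P(1)/Q(1)) = (7/20)·log₂((7/20)/(7/20)) = 0.00000
  P(2)·log₂(P(2)/Q(2)) = (1/4)·log₂((1/4)/(1/4)) = 0.00000
  P(3)·log₂(P(3)/Q(3)) = (3/10)·log₂((3/10)/(1/10)) = 0.47549
  P(4)·log₂(P(4)/Q(4)) = (1/10)·log₂((1/10)/(3/10)) = -0.15850

D_KL(P||Q) = 0.00000 + 0.00000 + 0.47549 - 0.15850 = 0.31699 ≈ 0.3170 bits

D_KL(Q||P) = Σ Q(x) log₂(Q(x)/P(x))

Computing term by term:
  Q(1)·log₂(Q(1)/P(1)) = (7/20)·log₂((7/20)/(7/20)) = 0.00000
  Q(2)·log₂(Q(2)/P(2)) = (1/4)·log₂((1/4)/(1/4)) = 0.00000
  Q(3)·log₂(Q(3)/P(3)) = (1/10)·log₂((1/10)/(3/10)) = -0.15850
  Q(4)·log₂(Q(4)/P(4)) = (3/10)·log₂((3/10)/(1/10)) = 0.47549

D_KL(Q||P) = 0.00000 + 0.00000 - 0.15850 + 0.47549 = 0.31699 ≈ 0.3170 bits

These ARE equal here. Q is P with outcomes relabeled (Q(3) = P(4), Q(4) = P(3)) by a relabeling that is its own inverse, so the two sums contain exactly the same terms in a different order. This is a special case — KL divergence is not symmetric in general: D_KL(P||Q) ≠ D_KL(Q||P) for most P, Q.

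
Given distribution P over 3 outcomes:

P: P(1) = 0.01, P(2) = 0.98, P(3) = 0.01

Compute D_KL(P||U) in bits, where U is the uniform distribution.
1.4235 bits

U(i) = 1/3 for all i

D_KL(P||U) = Σ P(x) log₂(P(x) / (1/3))
           = Σ P(x) log₂(P(x)) + log₂(3)
           = log₂(3) - H(P)

H(P) = -Σ P(x) log₂(P(x)):
  -P(1)·log₂(P(1)) = -(0.01)·log₂(0.01) = 0.06644
  -P(2)·log₂(P(2)) = -(0.98)·log₂(0.98) = 0.02856
  -P(3)·log₂(P(3)) = -(0.01)·log₂(0.01) = 0.06644
H(P) = 0.06644 + 0.02856 + 0.06644 = 0.16144 bits

log₂(3) = 1.58496 bits

D_KL(P||U) = 1.58496 - 0.16144 = 1.42352 ≈ 1.4235 bits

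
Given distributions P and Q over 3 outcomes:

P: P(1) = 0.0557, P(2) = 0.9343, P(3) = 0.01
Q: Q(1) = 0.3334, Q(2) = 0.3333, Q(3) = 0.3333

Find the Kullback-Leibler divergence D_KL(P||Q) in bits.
1.1950 bits

D_KL(P||Q) = Σ P(x) log₂(P(x)/Q(x))

Computing term by term:
  P(1)·log₂(P(1)/Q(1)) = 0.0557·log₂(0.0557/0.3334) = -0.14379
  P(2)·log₂(P(2)/Q(2)) = 0.9343·log₂(0.9343/0.3333) = 1.38936
  P(3)·log₂(P(3)/Q(3)) = 0.01·log₂(0.01/0.3333) = -0.05059

D_KL(P||Q) = -0.14379 + 1.38936 - 0.05059 = 1.19498 ≈ 1.1950 bits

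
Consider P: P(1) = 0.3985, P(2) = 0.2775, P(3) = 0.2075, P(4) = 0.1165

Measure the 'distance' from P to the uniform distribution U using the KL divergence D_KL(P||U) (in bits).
0.1257 bits

U(i) = 1/4 for all i

D_KL(P||U) = Σ P(x) log₂(P(x) / (1/4))
           = Σ P(x) log₂(P(x)) + log₂(4)
           = log₂(4) - H(P)

H(P) = -Σ P(x) log₂(P(x)):
  -P(1)·log₂(P(1)) = -(0.3985)·log₂(0.3985) = 0.52895
  -P(2)·log₂(P(2)) = -(0.2775)·log₂(0.2775) = 0.51322
  -P(3)·log₂(P(3)) = -(0.2075)·log₂(0.2075) = 0.47078
  -P(4)·log₂(P(4)) = -(0.1165)·log₂(0.1165) = 0.36134
H(P) = 0.52895 + 0.51322 + 0.47078 + 0.36134 = 1.87429 bits

log₂(4) = 2.00000 bits

D_KL(P||U) = 2.00000 - 1.87429 = 0.12571 ≈ 0.1257 bits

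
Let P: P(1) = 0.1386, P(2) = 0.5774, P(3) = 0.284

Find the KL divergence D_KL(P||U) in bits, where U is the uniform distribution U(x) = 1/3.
0.2166 bits

U(i) = 1/3 for all i

D_KL(P||U) = Σ P(x) log₂(P(x) / (1/3))
           = Σ P(x) log₂(P(x)) + log₂(3)
           = log₂(3) - H(P)

H(P) = -Σ P(x) log₂(P(x)):
  -P(1)·log₂(P(1)) = -(0.1386)·log₂(0.1386) = 0.39515
  -P(2)·log₂(P(2)) = -(0.5774)·log₂(0.5774) = 0.45751
  -P(3)·log₂(P(3)) = -(0.284)·log₂(0.284) = 0.51575
H(P) = 0.39515 + 0.45751 + 0.51575 = 1.36841 bits

log₂(3) = 1.58496 bits

D_KL(P||U) = 1.58496 - 1.36841 = 0.21655 ≈ 0.2166 bits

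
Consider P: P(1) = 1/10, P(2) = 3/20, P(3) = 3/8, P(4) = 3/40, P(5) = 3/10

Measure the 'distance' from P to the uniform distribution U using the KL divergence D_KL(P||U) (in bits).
0.2472 bits

U(i) = 1/5 for all i

D_KL(P||U) = Σ P(x) log₂(P(x) / (1/5))
           = Σ P(x) log₂(P(x)) + log₂(5)
           = log₂(5) - H(P)

H(P) = -Σ P(x) log₂(P(x)):
  -P(1)·log₂(P(1)) = -(1/10)·log₂(1/10) = 0.33219
  -P(2)·log₂(P(2)) = -(3/20)·log₂(3/20) = 0.41054
  -P(3)·log₂(P(3)) = -(3/8)·log₂(3/8) = 0.53064
  -P(4)·log₂(P(4)) = -(3/40)·log₂(3/40) = 0.28027
  -P(5)·log₂(P(5)) = -(3/10)·log₂(3/10) = 0.52109
H(P) = 0.33219 + 0.41054 + 0.53064 + 0.28027 + 0.52109 = 2.07473 bits

log₂(5) = 2.32193 bits

D_KL(P||U) = 2.32193 - 2.07473 = 0.24720 ≈ 0.2472 bits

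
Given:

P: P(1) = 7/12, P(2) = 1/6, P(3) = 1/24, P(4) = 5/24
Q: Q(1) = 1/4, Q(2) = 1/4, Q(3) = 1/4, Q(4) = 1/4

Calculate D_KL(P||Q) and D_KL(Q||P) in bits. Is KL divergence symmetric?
D_KL(P||Q) = 0.4531 bits, D_KL(Q||P) = 0.5526 bits. No, KL divergence is not symmetric.

D_KL(P||Q) = Σ P(x) log₂(P(x)/Q(x))

Computing term by term:
  P(1)·log₂(P(1)/Q(1)) = (7/12)·log₂((7/12)/(1/4)) = 0.71306
  P(2)·log₂(P(2)/Q(2)) = (1/6)·log₂((1/6)/(1/4)) = -0.09749
  P(3)·log₂(P(3)/Q(3)) = (1/24)·log₂((1/24)/(1/4)) = -0.10771
  P(4)·log₂(P(4)/Q(4)) = (5/24)·log₂((5/24)/(1/4)) = -0.05480

D_KL(P||Q) = 0.71306 - 0.09749 - 0.10771 - 0.05480 = 0.45306 ≈ 0.4531 bits

D_KL(Q||P) = Σ Q(x) log₂(Q(x)/P(x))

Computing term by term:
  Q(1)·log₂(Q(1)/P(1)) = (1/4)·log₂((1/4)/(7/12)) = -0.30560
  Q(2)·log₂(Q(2)/P(2)) = (1/4)·log₂((1/4)/(1/6)) = 0.14624
  Q(3)·log₂(Q(3)/P(3)) = (1/4)·log₂((1/4)/(1/24)) = 0.64624
  Q(4)·log₂(Q(4)/P(4)) = (1/4)·log₂((1/4)/(5/24)) = 0.06576

D_KL(Q||P) = -0.30560 + 0.14624 + 0.64624 + 0.06576 = 0.55264 ≈ 0.5526 bits

These are NOT equal (difference: 0.0995 bits). KL divergence is asymmetric: D_KL(P||Q) ≠ D_KL(Q||P) in general.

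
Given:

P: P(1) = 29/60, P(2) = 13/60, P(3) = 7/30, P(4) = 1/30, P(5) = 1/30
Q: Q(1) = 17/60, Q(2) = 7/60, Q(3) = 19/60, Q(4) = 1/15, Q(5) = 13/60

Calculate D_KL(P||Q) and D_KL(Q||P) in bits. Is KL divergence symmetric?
D_KL(P||Q) = 0.3398 bits, D_KL(Q||P) = 0.4688 bits. No, KL divergence is not symmetric.

D_KL(P||Q) = Σ P(x) log₂(P(x)/Q(x))

Computing term by term:
  P(1)·log₂(P(1)/Q(1)) = (29/60)·log₂((29/60)/(17/60)) = 0.37242
  P(2)·log₂(P(2)/Q(2)) = (13/60)·log₂((13/60)/(7/60)) = 0.19350
  P(3)·log₂(P(3)/Q(3)) = (7/30)·log₂((7/30)/(19/60)) = -0.10280
  P(4)·log₂(P(4)/Q(4)) = (1/30)·log₂((1/30)/(1/15)) = -0.03333
  P(5)·log₂(P(5)/Q(5)) = (1/30)·log₂((1/30)/(13/60)) = -0.09001

D_KL(P||Q) = 0.37242 + 0.19350 - 0.10280 - 0.03333 - 0.09001 = 0.33978 ≈ 0.3398 bits

D_KL(Q||P) = Σ Q(x) log₂(Q(x)/P(x))

Computing term by term:
  Q(1)·log₂(Q(1)/P(1)) = (17/60)·log₂((17/60)/(29/60)) = -0.21831
  Q(2)·log₂(Q(2)/P(2)) = (7/60)·log₂((7/60)/(13/60)) = -0.10419
  Q(3)·log₂(Q(3)/P(3)) = (19/60)·log₂((19/60)/(7/30)) = 0.13951
  Q(4)·log₂(Q(4)/P(4)) = (1/15)·log₂((1/15)/(1/30)) = 0.06667
  Q(5)·log₂(Q(5)/P(5)) = (13/60)·log₂((13/60)/(1/30)) = 0.58510

D_KL(Q||P) = -0.21831 - 0.10419 + 0.13951 + 0.06667 + 0.58510 = 0.46878 ≈ 0.4688 bits

These are NOT equal (difference: 0.1290 bits). KL divergence is asymmetric: D_KL(P||Q) ≠ D_KL(Q||P) in general.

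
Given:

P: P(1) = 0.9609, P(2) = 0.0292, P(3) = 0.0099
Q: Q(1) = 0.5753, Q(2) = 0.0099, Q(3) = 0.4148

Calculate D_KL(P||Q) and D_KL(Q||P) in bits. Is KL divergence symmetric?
D_KL(P||Q) = 0.7034 bits, D_KL(Q||P) = 1.7941 bits. No, KL divergence is not symmetric.

D_KL(P||Q) = Σ P(x) log₂(P(x)/Q(x))

Computing term by term:
  P(1)·log₂(P(1)/Q(1)) = 0.9609·log₂(0.9609/0.5753) = 0.71114
  P(2)·log₂(P(2)/Q(2)) = 0.0292·log₂(0.0292/0.0099) = 0.04557
  P(3)·log₂(P(3)/Q(3)) = 0.0099·log₂(0.0099/0.4148) = -0.05335

D_KL(P||Q) = 0.71114 + 0.04557 - 0.05335 = 0.70336 ≈ 0.7034 bits

D_KL(Q||P) = Σ Q(x) log₂(Q(x)/P(x))

Computing term by term:
  Q(1)·log₂(Q(1)/P(1)) = 0.5753·log₂(0.5753/0.9609) = -0.42576
  Q(2)·log₂(Q(2)/P(2)) = 0.0099·log₂(0.0099/0.0292) = -0.01545
  Q(3)·log₂(Q(3)/P(3)) = 0.4148·log₂(0.4148/0.0099) = 2.23529

D_KL(Q||P) = -0.42576 - 0.01545 + 2.23529 = 1.79408 ≈ 1.7941 bits

These are NOT equal (difference: 1.0907 bits). KL divergence is asymmetric: D_KL(P||Q) ≠ D_KL(Q||P) in general.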